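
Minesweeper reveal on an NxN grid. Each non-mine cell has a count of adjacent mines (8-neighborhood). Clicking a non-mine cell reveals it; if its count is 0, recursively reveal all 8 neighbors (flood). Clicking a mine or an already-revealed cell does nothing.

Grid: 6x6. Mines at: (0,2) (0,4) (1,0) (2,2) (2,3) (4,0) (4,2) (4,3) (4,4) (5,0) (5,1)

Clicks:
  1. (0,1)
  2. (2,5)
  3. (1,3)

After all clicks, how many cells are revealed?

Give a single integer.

Answer: 8

Derivation:
Click 1 (0,1) count=2: revealed 1 new [(0,1)] -> total=1
Click 2 (2,5) count=0: revealed 6 new [(1,4) (1,5) (2,4) (2,5) (3,4) (3,5)] -> total=7
Click 3 (1,3) count=4: revealed 1 new [(1,3)] -> total=8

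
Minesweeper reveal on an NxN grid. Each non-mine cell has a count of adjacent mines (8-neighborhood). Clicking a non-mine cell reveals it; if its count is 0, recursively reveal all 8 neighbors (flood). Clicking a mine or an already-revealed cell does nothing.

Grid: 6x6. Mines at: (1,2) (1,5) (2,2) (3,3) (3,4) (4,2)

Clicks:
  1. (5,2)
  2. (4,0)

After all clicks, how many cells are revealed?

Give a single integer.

Click 1 (5,2) count=1: revealed 1 new [(5,2)] -> total=1
Click 2 (4,0) count=0: revealed 12 new [(0,0) (0,1) (1,0) (1,1) (2,0) (2,1) (3,0) (3,1) (4,0) (4,1) (5,0) (5,1)] -> total=13

Answer: 13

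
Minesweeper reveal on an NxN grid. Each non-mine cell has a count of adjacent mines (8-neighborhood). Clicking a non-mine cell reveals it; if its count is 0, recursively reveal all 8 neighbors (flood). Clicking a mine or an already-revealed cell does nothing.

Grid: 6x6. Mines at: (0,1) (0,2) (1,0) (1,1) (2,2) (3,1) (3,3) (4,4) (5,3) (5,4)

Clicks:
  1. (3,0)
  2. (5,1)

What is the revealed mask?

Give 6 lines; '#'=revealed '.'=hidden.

Answer: ......
......
......
#.....
###...
###...

Derivation:
Click 1 (3,0) count=1: revealed 1 new [(3,0)] -> total=1
Click 2 (5,1) count=0: revealed 6 new [(4,0) (4,1) (4,2) (5,0) (5,1) (5,2)] -> total=7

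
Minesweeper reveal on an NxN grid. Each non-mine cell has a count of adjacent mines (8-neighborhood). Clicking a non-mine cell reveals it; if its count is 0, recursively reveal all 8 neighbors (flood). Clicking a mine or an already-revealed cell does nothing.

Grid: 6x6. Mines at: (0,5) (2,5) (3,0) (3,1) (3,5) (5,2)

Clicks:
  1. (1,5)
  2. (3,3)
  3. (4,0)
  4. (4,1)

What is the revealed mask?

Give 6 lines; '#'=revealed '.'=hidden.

Answer: #####.
######
#####.
..###.
#####.
......

Derivation:
Click 1 (1,5) count=2: revealed 1 new [(1,5)] -> total=1
Click 2 (3,3) count=0: revealed 21 new [(0,0) (0,1) (0,2) (0,3) (0,4) (1,0) (1,1) (1,2) (1,3) (1,4) (2,0) (2,1) (2,2) (2,3) (2,4) (3,2) (3,3) (3,4) (4,2) (4,3) (4,4)] -> total=22
Click 3 (4,0) count=2: revealed 1 new [(4,0)] -> total=23
Click 4 (4,1) count=3: revealed 1 new [(4,1)] -> total=24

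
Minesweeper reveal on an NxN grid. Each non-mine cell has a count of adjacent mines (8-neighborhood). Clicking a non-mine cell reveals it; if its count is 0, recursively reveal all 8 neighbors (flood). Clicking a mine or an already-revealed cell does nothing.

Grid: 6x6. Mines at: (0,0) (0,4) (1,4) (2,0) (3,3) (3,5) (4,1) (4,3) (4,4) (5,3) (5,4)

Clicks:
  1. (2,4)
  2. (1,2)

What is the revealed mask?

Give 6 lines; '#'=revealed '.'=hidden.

Answer: .###..
.###..
.####.
......
......
......

Derivation:
Click 1 (2,4) count=3: revealed 1 new [(2,4)] -> total=1
Click 2 (1,2) count=0: revealed 9 new [(0,1) (0,2) (0,3) (1,1) (1,2) (1,3) (2,1) (2,2) (2,3)] -> total=10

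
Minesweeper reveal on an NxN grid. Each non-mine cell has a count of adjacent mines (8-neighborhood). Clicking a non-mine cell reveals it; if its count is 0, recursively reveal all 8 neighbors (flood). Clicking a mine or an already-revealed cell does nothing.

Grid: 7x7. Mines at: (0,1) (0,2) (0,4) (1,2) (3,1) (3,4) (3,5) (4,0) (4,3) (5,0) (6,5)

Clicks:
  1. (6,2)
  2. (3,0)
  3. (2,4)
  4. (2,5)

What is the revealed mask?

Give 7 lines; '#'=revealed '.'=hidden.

Click 1 (6,2) count=0: revealed 8 new [(5,1) (5,2) (5,3) (5,4) (6,1) (6,2) (6,3) (6,4)] -> total=8
Click 2 (3,0) count=2: revealed 1 new [(3,0)] -> total=9
Click 3 (2,4) count=2: revealed 1 new [(2,4)] -> total=10
Click 4 (2,5) count=2: revealed 1 new [(2,5)] -> total=11

Answer: .......
.......
....##.
#......
.......
.####..
.####..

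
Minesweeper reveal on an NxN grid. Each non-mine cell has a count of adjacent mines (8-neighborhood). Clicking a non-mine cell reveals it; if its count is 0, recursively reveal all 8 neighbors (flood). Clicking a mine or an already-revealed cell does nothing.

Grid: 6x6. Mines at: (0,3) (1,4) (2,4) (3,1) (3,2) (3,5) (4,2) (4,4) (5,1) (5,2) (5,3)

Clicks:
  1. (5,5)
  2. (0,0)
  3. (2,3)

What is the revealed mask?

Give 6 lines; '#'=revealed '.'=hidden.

Answer: ###...
###...
####..
......
......
.....#

Derivation:
Click 1 (5,5) count=1: revealed 1 new [(5,5)] -> total=1
Click 2 (0,0) count=0: revealed 9 new [(0,0) (0,1) (0,2) (1,0) (1,1) (1,2) (2,0) (2,1) (2,2)] -> total=10
Click 3 (2,3) count=3: revealed 1 new [(2,3)] -> total=11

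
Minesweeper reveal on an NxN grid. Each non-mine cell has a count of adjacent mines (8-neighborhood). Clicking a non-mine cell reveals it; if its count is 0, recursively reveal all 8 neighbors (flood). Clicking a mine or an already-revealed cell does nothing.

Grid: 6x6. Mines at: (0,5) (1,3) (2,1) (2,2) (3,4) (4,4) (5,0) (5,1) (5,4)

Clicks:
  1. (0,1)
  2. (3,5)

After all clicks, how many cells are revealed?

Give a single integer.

Answer: 7

Derivation:
Click 1 (0,1) count=0: revealed 6 new [(0,0) (0,1) (0,2) (1,0) (1,1) (1,2)] -> total=6
Click 2 (3,5) count=2: revealed 1 new [(3,5)] -> total=7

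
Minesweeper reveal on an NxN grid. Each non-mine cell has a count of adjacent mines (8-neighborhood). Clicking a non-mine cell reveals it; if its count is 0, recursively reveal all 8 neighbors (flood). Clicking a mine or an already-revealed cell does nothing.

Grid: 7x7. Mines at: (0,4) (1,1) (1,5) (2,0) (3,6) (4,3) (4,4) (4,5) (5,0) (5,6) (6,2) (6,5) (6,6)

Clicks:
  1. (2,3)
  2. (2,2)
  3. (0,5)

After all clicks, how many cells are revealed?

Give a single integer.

Click 1 (2,3) count=0: revealed 9 new [(1,2) (1,3) (1,4) (2,2) (2,3) (2,4) (3,2) (3,3) (3,4)] -> total=9
Click 2 (2,2) count=1: revealed 0 new [(none)] -> total=9
Click 3 (0,5) count=2: revealed 1 new [(0,5)] -> total=10

Answer: 10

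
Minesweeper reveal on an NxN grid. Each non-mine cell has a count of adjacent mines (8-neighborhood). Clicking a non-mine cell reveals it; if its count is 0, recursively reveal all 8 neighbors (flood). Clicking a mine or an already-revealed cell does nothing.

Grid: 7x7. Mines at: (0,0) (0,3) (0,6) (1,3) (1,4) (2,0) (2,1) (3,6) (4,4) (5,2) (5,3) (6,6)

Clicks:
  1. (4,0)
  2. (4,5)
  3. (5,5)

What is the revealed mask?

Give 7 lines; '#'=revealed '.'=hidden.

Answer: .......
.......
.......
##.....
##...#.
##...#.
##.....

Derivation:
Click 1 (4,0) count=0: revealed 8 new [(3,0) (3,1) (4,0) (4,1) (5,0) (5,1) (6,0) (6,1)] -> total=8
Click 2 (4,5) count=2: revealed 1 new [(4,5)] -> total=9
Click 3 (5,5) count=2: revealed 1 new [(5,5)] -> total=10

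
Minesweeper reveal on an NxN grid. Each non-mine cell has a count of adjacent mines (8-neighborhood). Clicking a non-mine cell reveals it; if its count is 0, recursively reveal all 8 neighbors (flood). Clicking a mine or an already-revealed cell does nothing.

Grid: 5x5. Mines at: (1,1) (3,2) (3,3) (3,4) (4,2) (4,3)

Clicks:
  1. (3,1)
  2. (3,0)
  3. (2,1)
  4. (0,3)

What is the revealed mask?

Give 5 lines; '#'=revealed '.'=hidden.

Answer: ..###
..###
#####
##...
##...

Derivation:
Click 1 (3,1) count=2: revealed 1 new [(3,1)] -> total=1
Click 2 (3,0) count=0: revealed 5 new [(2,0) (2,1) (3,0) (4,0) (4,1)] -> total=6
Click 3 (2,1) count=2: revealed 0 new [(none)] -> total=6
Click 4 (0,3) count=0: revealed 9 new [(0,2) (0,3) (0,4) (1,2) (1,3) (1,4) (2,2) (2,3) (2,4)] -> total=15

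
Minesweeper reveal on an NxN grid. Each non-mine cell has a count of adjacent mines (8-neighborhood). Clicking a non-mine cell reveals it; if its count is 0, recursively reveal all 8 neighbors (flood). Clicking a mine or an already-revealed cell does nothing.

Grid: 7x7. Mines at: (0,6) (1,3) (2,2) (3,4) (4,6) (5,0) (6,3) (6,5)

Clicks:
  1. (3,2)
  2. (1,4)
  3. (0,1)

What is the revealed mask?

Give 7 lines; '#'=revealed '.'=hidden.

Answer: ###....
###.#..
##.....
###....
##.....
.......
.......

Derivation:
Click 1 (3,2) count=1: revealed 1 new [(3,2)] -> total=1
Click 2 (1,4) count=1: revealed 1 new [(1,4)] -> total=2
Click 3 (0,1) count=0: revealed 12 new [(0,0) (0,1) (0,2) (1,0) (1,1) (1,2) (2,0) (2,1) (3,0) (3,1) (4,0) (4,1)] -> total=14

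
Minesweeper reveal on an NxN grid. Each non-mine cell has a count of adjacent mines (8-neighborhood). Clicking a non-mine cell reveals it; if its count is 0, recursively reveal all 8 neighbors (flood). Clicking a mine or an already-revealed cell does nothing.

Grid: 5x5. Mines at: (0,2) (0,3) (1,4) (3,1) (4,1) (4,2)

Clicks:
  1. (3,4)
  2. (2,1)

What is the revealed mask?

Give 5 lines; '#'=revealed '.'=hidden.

Answer: .....
.....
.#.##
...##
...##

Derivation:
Click 1 (3,4) count=0: revealed 6 new [(2,3) (2,4) (3,3) (3,4) (4,3) (4,4)] -> total=6
Click 2 (2,1) count=1: revealed 1 new [(2,1)] -> total=7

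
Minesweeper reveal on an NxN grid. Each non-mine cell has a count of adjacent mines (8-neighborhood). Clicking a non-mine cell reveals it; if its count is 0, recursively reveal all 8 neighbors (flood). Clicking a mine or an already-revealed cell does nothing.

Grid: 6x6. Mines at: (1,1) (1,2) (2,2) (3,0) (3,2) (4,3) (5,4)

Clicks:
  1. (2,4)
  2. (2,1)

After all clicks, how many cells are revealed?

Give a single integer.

Answer: 15

Derivation:
Click 1 (2,4) count=0: revealed 14 new [(0,3) (0,4) (0,5) (1,3) (1,4) (1,5) (2,3) (2,4) (2,5) (3,3) (3,4) (3,5) (4,4) (4,5)] -> total=14
Click 2 (2,1) count=5: revealed 1 new [(2,1)] -> total=15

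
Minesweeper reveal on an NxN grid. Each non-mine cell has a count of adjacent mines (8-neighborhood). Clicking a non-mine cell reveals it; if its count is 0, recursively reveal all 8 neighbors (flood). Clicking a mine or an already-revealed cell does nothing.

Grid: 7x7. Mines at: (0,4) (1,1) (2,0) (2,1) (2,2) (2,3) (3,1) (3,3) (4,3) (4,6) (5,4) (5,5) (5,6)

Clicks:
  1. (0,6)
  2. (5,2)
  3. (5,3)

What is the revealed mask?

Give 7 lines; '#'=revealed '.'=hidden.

Answer: .....##
....###
....###
....###
.......
..##...
.......

Derivation:
Click 1 (0,6) count=0: revealed 11 new [(0,5) (0,6) (1,4) (1,5) (1,6) (2,4) (2,5) (2,6) (3,4) (3,5) (3,6)] -> total=11
Click 2 (5,2) count=1: revealed 1 new [(5,2)] -> total=12
Click 3 (5,3) count=2: revealed 1 new [(5,3)] -> total=13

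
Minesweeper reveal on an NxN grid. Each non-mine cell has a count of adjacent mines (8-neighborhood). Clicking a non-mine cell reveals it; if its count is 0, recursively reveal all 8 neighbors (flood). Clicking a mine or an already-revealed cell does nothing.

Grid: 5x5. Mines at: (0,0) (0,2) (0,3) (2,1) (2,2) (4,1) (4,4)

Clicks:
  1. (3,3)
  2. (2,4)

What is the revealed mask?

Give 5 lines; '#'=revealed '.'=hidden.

Click 1 (3,3) count=2: revealed 1 new [(3,3)] -> total=1
Click 2 (2,4) count=0: revealed 5 new [(1,3) (1,4) (2,3) (2,4) (3,4)] -> total=6

Answer: .....
...##
...##
...##
.....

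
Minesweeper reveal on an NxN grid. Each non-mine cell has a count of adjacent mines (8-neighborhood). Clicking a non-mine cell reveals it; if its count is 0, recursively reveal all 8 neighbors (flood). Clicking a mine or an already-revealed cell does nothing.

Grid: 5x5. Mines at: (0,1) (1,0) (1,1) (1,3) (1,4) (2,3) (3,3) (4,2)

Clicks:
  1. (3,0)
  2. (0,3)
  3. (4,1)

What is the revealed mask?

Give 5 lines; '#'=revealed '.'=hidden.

Click 1 (3,0) count=0: revealed 6 new [(2,0) (2,1) (3,0) (3,1) (4,0) (4,1)] -> total=6
Click 2 (0,3) count=2: revealed 1 new [(0,3)] -> total=7
Click 3 (4,1) count=1: revealed 0 new [(none)] -> total=7

Answer: ...#.
.....
##...
##...
##...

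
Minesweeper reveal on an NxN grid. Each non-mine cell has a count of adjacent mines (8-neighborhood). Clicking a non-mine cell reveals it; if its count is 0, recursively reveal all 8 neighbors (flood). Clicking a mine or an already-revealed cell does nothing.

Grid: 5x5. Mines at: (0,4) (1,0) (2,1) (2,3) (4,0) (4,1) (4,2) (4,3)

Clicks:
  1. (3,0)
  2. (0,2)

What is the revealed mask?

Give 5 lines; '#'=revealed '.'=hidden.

Click 1 (3,0) count=3: revealed 1 new [(3,0)] -> total=1
Click 2 (0,2) count=0: revealed 6 new [(0,1) (0,2) (0,3) (1,1) (1,2) (1,3)] -> total=7

Answer: .###.
.###.
.....
#....
.....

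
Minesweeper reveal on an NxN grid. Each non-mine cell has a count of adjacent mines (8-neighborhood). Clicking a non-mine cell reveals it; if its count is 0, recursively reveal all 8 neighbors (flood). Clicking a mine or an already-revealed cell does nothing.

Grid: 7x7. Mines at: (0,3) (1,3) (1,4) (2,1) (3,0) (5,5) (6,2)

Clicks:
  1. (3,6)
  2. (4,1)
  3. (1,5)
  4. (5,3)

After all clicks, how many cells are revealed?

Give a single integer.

Click 1 (3,6) count=0: revealed 25 new [(0,5) (0,6) (1,5) (1,6) (2,2) (2,3) (2,4) (2,5) (2,6) (3,1) (3,2) (3,3) (3,4) (3,5) (3,6) (4,1) (4,2) (4,3) (4,4) (4,5) (4,6) (5,1) (5,2) (5,3) (5,4)] -> total=25
Click 2 (4,1) count=1: revealed 0 new [(none)] -> total=25
Click 3 (1,5) count=1: revealed 0 new [(none)] -> total=25
Click 4 (5,3) count=1: revealed 0 new [(none)] -> total=25

Answer: 25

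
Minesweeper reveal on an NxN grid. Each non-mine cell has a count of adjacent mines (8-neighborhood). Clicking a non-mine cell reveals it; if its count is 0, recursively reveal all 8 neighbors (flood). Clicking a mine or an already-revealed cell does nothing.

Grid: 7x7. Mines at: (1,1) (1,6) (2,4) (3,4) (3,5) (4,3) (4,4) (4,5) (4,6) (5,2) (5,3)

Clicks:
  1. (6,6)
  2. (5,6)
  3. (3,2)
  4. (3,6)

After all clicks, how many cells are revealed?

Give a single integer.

Answer: 8

Derivation:
Click 1 (6,6) count=0: revealed 6 new [(5,4) (5,5) (5,6) (6,4) (6,5) (6,6)] -> total=6
Click 2 (5,6) count=2: revealed 0 new [(none)] -> total=6
Click 3 (3,2) count=1: revealed 1 new [(3,2)] -> total=7
Click 4 (3,6) count=3: revealed 1 new [(3,6)] -> total=8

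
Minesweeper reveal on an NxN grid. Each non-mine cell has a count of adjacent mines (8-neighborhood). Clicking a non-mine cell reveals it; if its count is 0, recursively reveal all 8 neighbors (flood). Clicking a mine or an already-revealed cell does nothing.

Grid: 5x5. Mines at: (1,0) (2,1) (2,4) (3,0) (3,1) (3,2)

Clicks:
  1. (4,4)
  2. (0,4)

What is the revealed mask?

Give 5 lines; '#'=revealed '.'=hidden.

Click 1 (4,4) count=0: revealed 4 new [(3,3) (3,4) (4,3) (4,4)] -> total=4
Click 2 (0,4) count=0: revealed 8 new [(0,1) (0,2) (0,3) (0,4) (1,1) (1,2) (1,3) (1,4)] -> total=12

Answer: .####
.####
.....
...##
...##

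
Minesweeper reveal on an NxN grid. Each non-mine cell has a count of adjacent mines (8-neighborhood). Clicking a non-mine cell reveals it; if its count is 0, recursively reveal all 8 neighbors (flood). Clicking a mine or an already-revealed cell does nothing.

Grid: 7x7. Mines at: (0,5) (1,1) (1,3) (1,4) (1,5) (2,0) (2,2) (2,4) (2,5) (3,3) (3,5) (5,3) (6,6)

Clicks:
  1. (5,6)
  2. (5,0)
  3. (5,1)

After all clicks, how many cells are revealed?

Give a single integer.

Answer: 13

Derivation:
Click 1 (5,6) count=1: revealed 1 new [(5,6)] -> total=1
Click 2 (5,0) count=0: revealed 12 new [(3,0) (3,1) (3,2) (4,0) (4,1) (4,2) (5,0) (5,1) (5,2) (6,0) (6,1) (6,2)] -> total=13
Click 3 (5,1) count=0: revealed 0 new [(none)] -> total=13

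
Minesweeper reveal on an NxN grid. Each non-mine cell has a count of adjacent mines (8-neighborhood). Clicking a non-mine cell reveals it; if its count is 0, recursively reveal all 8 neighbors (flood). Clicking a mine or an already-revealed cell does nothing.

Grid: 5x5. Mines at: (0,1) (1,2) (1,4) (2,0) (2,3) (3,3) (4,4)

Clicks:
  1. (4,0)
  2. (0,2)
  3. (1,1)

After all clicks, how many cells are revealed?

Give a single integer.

Answer: 8

Derivation:
Click 1 (4,0) count=0: revealed 6 new [(3,0) (3,1) (3,2) (4,0) (4,1) (4,2)] -> total=6
Click 2 (0,2) count=2: revealed 1 new [(0,2)] -> total=7
Click 3 (1,1) count=3: revealed 1 new [(1,1)] -> total=8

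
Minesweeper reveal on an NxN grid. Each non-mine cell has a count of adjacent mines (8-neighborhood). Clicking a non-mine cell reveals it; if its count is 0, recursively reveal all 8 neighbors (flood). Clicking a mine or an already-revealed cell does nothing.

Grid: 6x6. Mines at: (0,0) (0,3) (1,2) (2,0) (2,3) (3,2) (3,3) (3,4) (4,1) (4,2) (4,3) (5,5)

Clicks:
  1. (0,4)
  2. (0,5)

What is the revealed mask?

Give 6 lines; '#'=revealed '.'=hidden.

Click 1 (0,4) count=1: revealed 1 new [(0,4)] -> total=1
Click 2 (0,5) count=0: revealed 5 new [(0,5) (1,4) (1,5) (2,4) (2,5)] -> total=6

Answer: ....##
....##
....##
......
......
......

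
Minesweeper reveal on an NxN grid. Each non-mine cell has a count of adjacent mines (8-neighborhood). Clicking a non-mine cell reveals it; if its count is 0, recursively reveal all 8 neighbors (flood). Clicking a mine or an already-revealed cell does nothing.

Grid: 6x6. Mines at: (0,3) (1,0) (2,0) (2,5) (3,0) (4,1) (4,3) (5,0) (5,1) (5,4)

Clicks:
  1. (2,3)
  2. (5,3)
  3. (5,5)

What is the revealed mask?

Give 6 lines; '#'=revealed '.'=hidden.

Answer: ......
.####.
.####.
.####.
......
...#.#

Derivation:
Click 1 (2,3) count=0: revealed 12 new [(1,1) (1,2) (1,3) (1,4) (2,1) (2,2) (2,3) (2,4) (3,1) (3,2) (3,3) (3,4)] -> total=12
Click 2 (5,3) count=2: revealed 1 new [(5,3)] -> total=13
Click 3 (5,5) count=1: revealed 1 new [(5,5)] -> total=14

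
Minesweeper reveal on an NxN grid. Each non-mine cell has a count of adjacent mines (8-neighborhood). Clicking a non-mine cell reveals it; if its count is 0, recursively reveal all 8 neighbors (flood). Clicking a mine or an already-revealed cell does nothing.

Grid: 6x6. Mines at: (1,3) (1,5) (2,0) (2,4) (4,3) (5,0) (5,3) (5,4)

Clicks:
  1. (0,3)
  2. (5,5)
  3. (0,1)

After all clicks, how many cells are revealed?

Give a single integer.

Answer: 8

Derivation:
Click 1 (0,3) count=1: revealed 1 new [(0,3)] -> total=1
Click 2 (5,5) count=1: revealed 1 new [(5,5)] -> total=2
Click 3 (0,1) count=0: revealed 6 new [(0,0) (0,1) (0,2) (1,0) (1,1) (1,2)] -> total=8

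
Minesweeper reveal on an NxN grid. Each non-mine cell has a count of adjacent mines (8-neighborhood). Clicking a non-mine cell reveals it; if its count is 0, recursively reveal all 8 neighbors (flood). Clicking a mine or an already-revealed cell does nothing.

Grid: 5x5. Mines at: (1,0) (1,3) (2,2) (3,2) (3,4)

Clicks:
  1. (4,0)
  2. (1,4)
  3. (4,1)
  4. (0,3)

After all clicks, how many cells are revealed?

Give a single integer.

Click 1 (4,0) count=0: revealed 6 new [(2,0) (2,1) (3,0) (3,1) (4,0) (4,1)] -> total=6
Click 2 (1,4) count=1: revealed 1 new [(1,4)] -> total=7
Click 3 (4,1) count=1: revealed 0 new [(none)] -> total=7
Click 4 (0,3) count=1: revealed 1 new [(0,3)] -> total=8

Answer: 8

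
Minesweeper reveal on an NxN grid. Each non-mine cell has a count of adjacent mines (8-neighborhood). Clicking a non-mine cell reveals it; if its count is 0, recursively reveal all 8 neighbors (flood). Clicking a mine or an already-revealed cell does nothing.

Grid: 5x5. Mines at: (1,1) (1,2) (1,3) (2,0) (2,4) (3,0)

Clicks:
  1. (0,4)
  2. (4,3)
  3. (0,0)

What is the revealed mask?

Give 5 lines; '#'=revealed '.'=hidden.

Click 1 (0,4) count=1: revealed 1 new [(0,4)] -> total=1
Click 2 (4,3) count=0: revealed 11 new [(2,1) (2,2) (2,3) (3,1) (3,2) (3,3) (3,4) (4,1) (4,2) (4,3) (4,4)] -> total=12
Click 3 (0,0) count=1: revealed 1 new [(0,0)] -> total=13

Answer: #...#
.....
.###.
.####
.####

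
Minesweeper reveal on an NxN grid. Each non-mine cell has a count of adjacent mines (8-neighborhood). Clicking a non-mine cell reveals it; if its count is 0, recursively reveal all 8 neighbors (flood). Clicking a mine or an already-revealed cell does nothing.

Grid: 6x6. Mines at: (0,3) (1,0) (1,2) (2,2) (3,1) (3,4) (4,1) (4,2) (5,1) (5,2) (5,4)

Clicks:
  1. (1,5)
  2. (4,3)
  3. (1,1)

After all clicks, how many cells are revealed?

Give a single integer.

Click 1 (1,5) count=0: revealed 6 new [(0,4) (0,5) (1,4) (1,5) (2,4) (2,5)] -> total=6
Click 2 (4,3) count=4: revealed 1 new [(4,3)] -> total=7
Click 3 (1,1) count=3: revealed 1 new [(1,1)] -> total=8

Answer: 8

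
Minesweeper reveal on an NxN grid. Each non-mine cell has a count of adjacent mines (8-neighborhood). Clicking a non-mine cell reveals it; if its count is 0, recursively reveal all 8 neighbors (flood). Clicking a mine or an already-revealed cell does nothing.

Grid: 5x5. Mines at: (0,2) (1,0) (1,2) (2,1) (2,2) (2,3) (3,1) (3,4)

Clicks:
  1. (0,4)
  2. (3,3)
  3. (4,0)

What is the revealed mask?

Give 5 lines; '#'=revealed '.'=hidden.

Click 1 (0,4) count=0: revealed 4 new [(0,3) (0,4) (1,3) (1,4)] -> total=4
Click 2 (3,3) count=3: revealed 1 new [(3,3)] -> total=5
Click 3 (4,0) count=1: revealed 1 new [(4,0)] -> total=6

Answer: ...##
...##
.....
...#.
#....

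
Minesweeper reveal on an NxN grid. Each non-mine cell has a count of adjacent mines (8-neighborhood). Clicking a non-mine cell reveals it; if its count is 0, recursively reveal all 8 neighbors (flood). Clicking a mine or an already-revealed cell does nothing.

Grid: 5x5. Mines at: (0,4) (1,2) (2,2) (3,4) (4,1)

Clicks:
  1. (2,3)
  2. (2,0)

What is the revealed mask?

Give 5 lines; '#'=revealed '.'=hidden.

Answer: ##...
##...
##.#.
##...
.....

Derivation:
Click 1 (2,3) count=3: revealed 1 new [(2,3)] -> total=1
Click 2 (2,0) count=0: revealed 8 new [(0,0) (0,1) (1,0) (1,1) (2,0) (2,1) (3,0) (3,1)] -> total=9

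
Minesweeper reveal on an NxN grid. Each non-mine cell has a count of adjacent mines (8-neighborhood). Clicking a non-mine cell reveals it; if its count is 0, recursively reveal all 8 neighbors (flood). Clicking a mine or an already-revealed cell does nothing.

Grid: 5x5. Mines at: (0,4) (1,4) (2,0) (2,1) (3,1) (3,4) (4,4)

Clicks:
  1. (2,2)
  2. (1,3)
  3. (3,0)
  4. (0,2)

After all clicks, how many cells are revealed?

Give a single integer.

Answer: 10

Derivation:
Click 1 (2,2) count=2: revealed 1 new [(2,2)] -> total=1
Click 2 (1,3) count=2: revealed 1 new [(1,3)] -> total=2
Click 3 (3,0) count=3: revealed 1 new [(3,0)] -> total=3
Click 4 (0,2) count=0: revealed 7 new [(0,0) (0,1) (0,2) (0,3) (1,0) (1,1) (1,2)] -> total=10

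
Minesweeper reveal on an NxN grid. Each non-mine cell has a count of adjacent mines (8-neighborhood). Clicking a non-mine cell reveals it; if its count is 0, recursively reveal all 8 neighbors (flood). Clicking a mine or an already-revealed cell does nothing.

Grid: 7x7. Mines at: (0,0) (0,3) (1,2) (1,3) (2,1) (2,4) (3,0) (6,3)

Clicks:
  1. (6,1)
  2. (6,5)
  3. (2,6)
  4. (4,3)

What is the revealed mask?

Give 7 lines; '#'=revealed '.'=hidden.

Click 1 (6,1) count=0: revealed 34 new [(0,4) (0,5) (0,6) (1,4) (1,5) (1,6) (2,5) (2,6) (3,1) (3,2) (3,3) (3,4) (3,5) (3,6) (4,0) (4,1) (4,2) (4,3) (4,4) (4,5) (4,6) (5,0) (5,1) (5,2) (5,3) (5,4) (5,5) (5,6) (6,0) (6,1) (6,2) (6,4) (6,5) (6,6)] -> total=34
Click 2 (6,5) count=0: revealed 0 new [(none)] -> total=34
Click 3 (2,6) count=0: revealed 0 new [(none)] -> total=34
Click 4 (4,3) count=0: revealed 0 new [(none)] -> total=34

Answer: ....###
....###
.....##
.######
#######
#######
###.###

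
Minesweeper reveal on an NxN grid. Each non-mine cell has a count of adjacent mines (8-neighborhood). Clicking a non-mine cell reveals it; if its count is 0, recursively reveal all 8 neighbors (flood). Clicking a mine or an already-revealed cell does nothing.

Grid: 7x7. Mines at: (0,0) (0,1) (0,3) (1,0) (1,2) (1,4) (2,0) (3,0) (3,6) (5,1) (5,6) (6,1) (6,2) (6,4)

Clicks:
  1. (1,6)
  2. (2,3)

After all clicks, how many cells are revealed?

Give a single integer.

Answer: 7

Derivation:
Click 1 (1,6) count=0: revealed 6 new [(0,5) (0,6) (1,5) (1,6) (2,5) (2,6)] -> total=6
Click 2 (2,3) count=2: revealed 1 new [(2,3)] -> total=7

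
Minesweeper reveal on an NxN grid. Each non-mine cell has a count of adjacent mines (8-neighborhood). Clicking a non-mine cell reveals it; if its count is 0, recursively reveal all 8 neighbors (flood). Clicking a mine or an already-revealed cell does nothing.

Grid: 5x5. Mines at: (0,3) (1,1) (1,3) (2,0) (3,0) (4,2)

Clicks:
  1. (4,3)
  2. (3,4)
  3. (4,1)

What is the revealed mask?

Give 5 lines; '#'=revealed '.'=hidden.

Click 1 (4,3) count=1: revealed 1 new [(4,3)] -> total=1
Click 2 (3,4) count=0: revealed 5 new [(2,3) (2,4) (3,3) (3,4) (4,4)] -> total=6
Click 3 (4,1) count=2: revealed 1 new [(4,1)] -> total=7

Answer: .....
.....
...##
...##
.#.##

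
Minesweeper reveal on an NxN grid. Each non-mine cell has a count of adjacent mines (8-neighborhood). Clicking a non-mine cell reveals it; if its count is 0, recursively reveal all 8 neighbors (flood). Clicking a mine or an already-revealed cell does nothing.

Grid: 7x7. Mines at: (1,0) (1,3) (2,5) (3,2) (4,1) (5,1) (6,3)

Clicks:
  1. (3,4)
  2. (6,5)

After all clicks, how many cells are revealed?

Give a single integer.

Answer: 15

Derivation:
Click 1 (3,4) count=1: revealed 1 new [(3,4)] -> total=1
Click 2 (6,5) count=0: revealed 14 new [(3,3) (3,5) (3,6) (4,3) (4,4) (4,5) (4,6) (5,3) (5,4) (5,5) (5,6) (6,4) (6,5) (6,6)] -> total=15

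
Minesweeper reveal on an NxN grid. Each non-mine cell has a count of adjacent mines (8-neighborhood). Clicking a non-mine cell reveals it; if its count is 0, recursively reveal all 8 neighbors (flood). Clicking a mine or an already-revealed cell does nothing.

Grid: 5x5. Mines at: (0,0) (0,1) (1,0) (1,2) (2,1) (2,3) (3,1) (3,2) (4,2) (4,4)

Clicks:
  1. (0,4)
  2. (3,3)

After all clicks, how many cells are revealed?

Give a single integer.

Answer: 5

Derivation:
Click 1 (0,4) count=0: revealed 4 new [(0,3) (0,4) (1,3) (1,4)] -> total=4
Click 2 (3,3) count=4: revealed 1 new [(3,3)] -> total=5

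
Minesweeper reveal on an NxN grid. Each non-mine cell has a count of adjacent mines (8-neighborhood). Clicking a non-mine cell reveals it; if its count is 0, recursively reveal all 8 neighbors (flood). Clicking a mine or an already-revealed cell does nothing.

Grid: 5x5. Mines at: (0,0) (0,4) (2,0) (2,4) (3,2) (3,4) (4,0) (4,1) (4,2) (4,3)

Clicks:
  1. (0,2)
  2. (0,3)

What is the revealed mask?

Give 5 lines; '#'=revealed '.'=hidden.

Answer: .###.
.###.
.###.
.....
.....

Derivation:
Click 1 (0,2) count=0: revealed 9 new [(0,1) (0,2) (0,3) (1,1) (1,2) (1,3) (2,1) (2,2) (2,3)] -> total=9
Click 2 (0,3) count=1: revealed 0 new [(none)] -> total=9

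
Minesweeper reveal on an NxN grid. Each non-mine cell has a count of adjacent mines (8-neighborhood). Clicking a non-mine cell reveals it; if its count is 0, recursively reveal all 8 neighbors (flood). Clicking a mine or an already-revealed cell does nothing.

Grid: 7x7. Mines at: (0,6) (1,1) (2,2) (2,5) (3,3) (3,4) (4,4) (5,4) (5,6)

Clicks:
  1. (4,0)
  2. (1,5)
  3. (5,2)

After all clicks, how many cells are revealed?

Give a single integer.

Click 1 (4,0) count=0: revealed 17 new [(2,0) (2,1) (3,0) (3,1) (3,2) (4,0) (4,1) (4,2) (4,3) (5,0) (5,1) (5,2) (5,3) (6,0) (6,1) (6,2) (6,3)] -> total=17
Click 2 (1,5) count=2: revealed 1 new [(1,5)] -> total=18
Click 3 (5,2) count=0: revealed 0 new [(none)] -> total=18

Answer: 18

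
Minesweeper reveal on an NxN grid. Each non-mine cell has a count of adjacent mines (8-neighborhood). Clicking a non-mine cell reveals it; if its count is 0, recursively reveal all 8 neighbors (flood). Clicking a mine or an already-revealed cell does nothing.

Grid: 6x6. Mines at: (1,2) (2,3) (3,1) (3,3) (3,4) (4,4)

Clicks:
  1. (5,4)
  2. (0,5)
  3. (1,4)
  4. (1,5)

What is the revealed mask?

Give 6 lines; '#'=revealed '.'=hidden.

Click 1 (5,4) count=1: revealed 1 new [(5,4)] -> total=1
Click 2 (0,5) count=0: revealed 8 new [(0,3) (0,4) (0,5) (1,3) (1,4) (1,5) (2,4) (2,5)] -> total=9
Click 3 (1,4) count=1: revealed 0 new [(none)] -> total=9
Click 4 (1,5) count=0: revealed 0 new [(none)] -> total=9

Answer: ...###
...###
....##
......
......
....#.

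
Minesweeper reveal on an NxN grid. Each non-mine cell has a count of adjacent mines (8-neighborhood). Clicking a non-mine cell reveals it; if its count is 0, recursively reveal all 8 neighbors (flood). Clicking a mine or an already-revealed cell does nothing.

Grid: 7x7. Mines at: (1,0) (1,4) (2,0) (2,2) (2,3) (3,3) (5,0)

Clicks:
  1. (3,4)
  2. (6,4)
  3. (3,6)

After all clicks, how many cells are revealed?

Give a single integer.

Answer: 28

Derivation:
Click 1 (3,4) count=2: revealed 1 new [(3,4)] -> total=1
Click 2 (6,4) count=0: revealed 27 new [(0,5) (0,6) (1,5) (1,6) (2,4) (2,5) (2,6) (3,5) (3,6) (4,1) (4,2) (4,3) (4,4) (4,5) (4,6) (5,1) (5,2) (5,3) (5,4) (5,5) (5,6) (6,1) (6,2) (6,3) (6,4) (6,5) (6,6)] -> total=28
Click 3 (3,6) count=0: revealed 0 new [(none)] -> total=28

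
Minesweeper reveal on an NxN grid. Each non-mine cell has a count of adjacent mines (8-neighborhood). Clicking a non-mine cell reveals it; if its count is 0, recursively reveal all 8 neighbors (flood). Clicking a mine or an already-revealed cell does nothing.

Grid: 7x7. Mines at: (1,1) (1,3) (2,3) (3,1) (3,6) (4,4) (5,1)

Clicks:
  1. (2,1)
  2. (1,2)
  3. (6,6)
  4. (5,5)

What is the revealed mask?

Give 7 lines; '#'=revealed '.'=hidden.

Click 1 (2,1) count=2: revealed 1 new [(2,1)] -> total=1
Click 2 (1,2) count=3: revealed 1 new [(1,2)] -> total=2
Click 3 (6,6) count=0: revealed 12 new [(4,5) (4,6) (5,2) (5,3) (5,4) (5,5) (5,6) (6,2) (6,3) (6,4) (6,5) (6,6)] -> total=14
Click 4 (5,5) count=1: revealed 0 new [(none)] -> total=14

Answer: .......
..#....
.#.....
.......
.....##
..#####
..#####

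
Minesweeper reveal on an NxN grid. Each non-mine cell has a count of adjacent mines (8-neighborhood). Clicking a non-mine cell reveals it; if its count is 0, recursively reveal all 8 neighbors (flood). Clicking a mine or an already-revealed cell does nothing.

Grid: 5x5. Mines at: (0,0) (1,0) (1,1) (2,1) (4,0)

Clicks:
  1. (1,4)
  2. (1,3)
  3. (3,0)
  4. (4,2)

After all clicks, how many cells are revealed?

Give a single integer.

Answer: 18

Derivation:
Click 1 (1,4) count=0: revealed 17 new [(0,2) (0,3) (0,4) (1,2) (1,3) (1,4) (2,2) (2,3) (2,4) (3,1) (3,2) (3,3) (3,4) (4,1) (4,2) (4,3) (4,4)] -> total=17
Click 2 (1,3) count=0: revealed 0 new [(none)] -> total=17
Click 3 (3,0) count=2: revealed 1 new [(3,0)] -> total=18
Click 4 (4,2) count=0: revealed 0 new [(none)] -> total=18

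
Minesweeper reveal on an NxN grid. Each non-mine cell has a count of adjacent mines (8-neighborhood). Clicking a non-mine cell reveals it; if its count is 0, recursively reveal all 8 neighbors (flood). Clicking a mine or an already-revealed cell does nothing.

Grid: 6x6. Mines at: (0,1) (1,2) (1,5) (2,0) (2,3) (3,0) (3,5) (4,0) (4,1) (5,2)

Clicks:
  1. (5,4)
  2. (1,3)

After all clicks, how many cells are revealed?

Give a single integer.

Click 1 (5,4) count=0: revealed 6 new [(4,3) (4,4) (4,5) (5,3) (5,4) (5,5)] -> total=6
Click 2 (1,3) count=2: revealed 1 new [(1,3)] -> total=7

Answer: 7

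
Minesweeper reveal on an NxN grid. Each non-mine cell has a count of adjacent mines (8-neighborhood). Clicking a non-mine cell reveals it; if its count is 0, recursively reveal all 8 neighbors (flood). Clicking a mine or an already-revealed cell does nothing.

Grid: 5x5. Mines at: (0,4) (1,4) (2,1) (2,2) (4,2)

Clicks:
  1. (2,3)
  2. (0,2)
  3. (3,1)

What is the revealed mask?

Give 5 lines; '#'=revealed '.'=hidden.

Answer: ####.
####.
...#.
.#...
.....

Derivation:
Click 1 (2,3) count=2: revealed 1 new [(2,3)] -> total=1
Click 2 (0,2) count=0: revealed 8 new [(0,0) (0,1) (0,2) (0,3) (1,0) (1,1) (1,2) (1,3)] -> total=9
Click 3 (3,1) count=3: revealed 1 new [(3,1)] -> total=10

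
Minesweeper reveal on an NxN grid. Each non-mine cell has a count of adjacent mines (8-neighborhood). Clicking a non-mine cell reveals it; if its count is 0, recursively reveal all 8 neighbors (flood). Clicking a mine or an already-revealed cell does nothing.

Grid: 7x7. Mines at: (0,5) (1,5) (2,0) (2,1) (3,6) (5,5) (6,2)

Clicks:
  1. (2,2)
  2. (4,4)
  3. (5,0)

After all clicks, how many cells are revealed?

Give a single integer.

Answer: 33

Derivation:
Click 1 (2,2) count=1: revealed 1 new [(2,2)] -> total=1
Click 2 (4,4) count=1: revealed 1 new [(4,4)] -> total=2
Click 3 (5,0) count=0: revealed 31 new [(0,0) (0,1) (0,2) (0,3) (0,4) (1,0) (1,1) (1,2) (1,3) (1,4) (2,3) (2,4) (2,5) (3,0) (3,1) (3,2) (3,3) (3,4) (3,5) (4,0) (4,1) (4,2) (4,3) (4,5) (5,0) (5,1) (5,2) (5,3) (5,4) (6,0) (6,1)] -> total=33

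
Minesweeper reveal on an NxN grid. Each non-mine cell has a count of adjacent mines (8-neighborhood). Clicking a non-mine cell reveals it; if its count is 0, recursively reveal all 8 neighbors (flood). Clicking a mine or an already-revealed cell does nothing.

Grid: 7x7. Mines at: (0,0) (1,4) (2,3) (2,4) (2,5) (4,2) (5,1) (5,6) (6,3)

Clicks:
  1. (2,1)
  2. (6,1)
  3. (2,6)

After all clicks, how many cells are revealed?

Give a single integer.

Click 1 (2,1) count=0: revealed 11 new [(1,0) (1,1) (1,2) (2,0) (2,1) (2,2) (3,0) (3,1) (3,2) (4,0) (4,1)] -> total=11
Click 2 (6,1) count=1: revealed 1 new [(6,1)] -> total=12
Click 3 (2,6) count=1: revealed 1 new [(2,6)] -> total=13

Answer: 13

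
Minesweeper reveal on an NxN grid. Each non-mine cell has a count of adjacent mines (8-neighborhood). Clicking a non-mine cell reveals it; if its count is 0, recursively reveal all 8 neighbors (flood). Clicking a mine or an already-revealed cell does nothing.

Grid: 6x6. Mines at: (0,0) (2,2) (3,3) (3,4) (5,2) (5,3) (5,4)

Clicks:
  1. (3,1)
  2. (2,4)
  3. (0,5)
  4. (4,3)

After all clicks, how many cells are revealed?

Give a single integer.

Answer: 15

Derivation:
Click 1 (3,1) count=1: revealed 1 new [(3,1)] -> total=1
Click 2 (2,4) count=2: revealed 1 new [(2,4)] -> total=2
Click 3 (0,5) count=0: revealed 12 new [(0,1) (0,2) (0,3) (0,4) (0,5) (1,1) (1,2) (1,3) (1,4) (1,5) (2,3) (2,5)] -> total=14
Click 4 (4,3) count=5: revealed 1 new [(4,3)] -> total=15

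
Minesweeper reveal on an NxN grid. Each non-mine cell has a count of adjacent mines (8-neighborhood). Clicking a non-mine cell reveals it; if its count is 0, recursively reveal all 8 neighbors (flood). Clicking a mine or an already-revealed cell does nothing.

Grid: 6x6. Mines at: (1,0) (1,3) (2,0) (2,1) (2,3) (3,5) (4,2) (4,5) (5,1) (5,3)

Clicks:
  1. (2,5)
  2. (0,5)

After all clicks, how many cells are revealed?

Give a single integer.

Answer: 6

Derivation:
Click 1 (2,5) count=1: revealed 1 new [(2,5)] -> total=1
Click 2 (0,5) count=0: revealed 5 new [(0,4) (0,5) (1,4) (1,5) (2,4)] -> total=6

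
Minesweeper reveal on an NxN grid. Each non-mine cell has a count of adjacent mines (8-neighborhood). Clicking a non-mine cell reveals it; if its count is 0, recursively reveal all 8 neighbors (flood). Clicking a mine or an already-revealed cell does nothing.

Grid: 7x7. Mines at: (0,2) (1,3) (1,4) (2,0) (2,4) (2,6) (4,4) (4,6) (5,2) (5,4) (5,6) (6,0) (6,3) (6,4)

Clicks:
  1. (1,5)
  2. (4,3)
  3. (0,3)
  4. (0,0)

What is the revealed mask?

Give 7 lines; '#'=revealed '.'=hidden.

Click 1 (1,5) count=3: revealed 1 new [(1,5)] -> total=1
Click 2 (4,3) count=3: revealed 1 new [(4,3)] -> total=2
Click 3 (0,3) count=3: revealed 1 new [(0,3)] -> total=3
Click 4 (0,0) count=0: revealed 4 new [(0,0) (0,1) (1,0) (1,1)] -> total=7

Answer: ##.#...
##...#.
.......
.......
...#...
.......
.......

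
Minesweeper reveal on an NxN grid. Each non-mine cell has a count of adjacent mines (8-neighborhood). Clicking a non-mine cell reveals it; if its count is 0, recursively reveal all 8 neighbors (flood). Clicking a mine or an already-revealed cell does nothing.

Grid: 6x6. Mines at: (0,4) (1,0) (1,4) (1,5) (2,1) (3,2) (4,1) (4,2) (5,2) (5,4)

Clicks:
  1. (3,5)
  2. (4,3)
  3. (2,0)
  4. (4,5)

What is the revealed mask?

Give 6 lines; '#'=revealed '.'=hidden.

Answer: ......
......
#..###
...###
...###
......

Derivation:
Click 1 (3,5) count=0: revealed 9 new [(2,3) (2,4) (2,5) (3,3) (3,4) (3,5) (4,3) (4,4) (4,5)] -> total=9
Click 2 (4,3) count=4: revealed 0 new [(none)] -> total=9
Click 3 (2,0) count=2: revealed 1 new [(2,0)] -> total=10
Click 4 (4,5) count=1: revealed 0 new [(none)] -> total=10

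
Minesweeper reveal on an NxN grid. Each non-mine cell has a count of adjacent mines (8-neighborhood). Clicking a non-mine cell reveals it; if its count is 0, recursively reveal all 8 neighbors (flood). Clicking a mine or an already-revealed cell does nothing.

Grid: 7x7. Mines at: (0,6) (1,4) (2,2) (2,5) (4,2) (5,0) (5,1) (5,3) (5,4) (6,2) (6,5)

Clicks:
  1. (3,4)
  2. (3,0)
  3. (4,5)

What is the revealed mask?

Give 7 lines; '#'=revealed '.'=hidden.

Answer: ####...
####...
##.....
##..#..
##...#.
.......
.......

Derivation:
Click 1 (3,4) count=1: revealed 1 new [(3,4)] -> total=1
Click 2 (3,0) count=0: revealed 14 new [(0,0) (0,1) (0,2) (0,3) (1,0) (1,1) (1,2) (1,3) (2,0) (2,1) (3,0) (3,1) (4,0) (4,1)] -> total=15
Click 3 (4,5) count=1: revealed 1 new [(4,5)] -> total=16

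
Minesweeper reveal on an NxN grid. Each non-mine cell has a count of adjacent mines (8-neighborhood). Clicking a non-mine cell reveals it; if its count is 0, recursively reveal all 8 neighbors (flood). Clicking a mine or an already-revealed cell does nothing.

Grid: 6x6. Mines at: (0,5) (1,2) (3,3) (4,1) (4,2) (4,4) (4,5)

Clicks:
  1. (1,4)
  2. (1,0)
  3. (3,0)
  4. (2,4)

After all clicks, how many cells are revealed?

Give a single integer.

Answer: 10

Derivation:
Click 1 (1,4) count=1: revealed 1 new [(1,4)] -> total=1
Click 2 (1,0) count=0: revealed 8 new [(0,0) (0,1) (1,0) (1,1) (2,0) (2,1) (3,0) (3,1)] -> total=9
Click 3 (3,0) count=1: revealed 0 new [(none)] -> total=9
Click 4 (2,4) count=1: revealed 1 new [(2,4)] -> total=10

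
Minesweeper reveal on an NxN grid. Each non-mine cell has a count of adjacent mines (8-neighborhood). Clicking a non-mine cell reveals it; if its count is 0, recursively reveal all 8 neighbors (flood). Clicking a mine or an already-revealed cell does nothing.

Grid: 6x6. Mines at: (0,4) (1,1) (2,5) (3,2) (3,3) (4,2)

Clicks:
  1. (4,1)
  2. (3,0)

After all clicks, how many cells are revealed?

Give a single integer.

Click 1 (4,1) count=2: revealed 1 new [(4,1)] -> total=1
Click 2 (3,0) count=0: revealed 7 new [(2,0) (2,1) (3,0) (3,1) (4,0) (5,0) (5,1)] -> total=8

Answer: 8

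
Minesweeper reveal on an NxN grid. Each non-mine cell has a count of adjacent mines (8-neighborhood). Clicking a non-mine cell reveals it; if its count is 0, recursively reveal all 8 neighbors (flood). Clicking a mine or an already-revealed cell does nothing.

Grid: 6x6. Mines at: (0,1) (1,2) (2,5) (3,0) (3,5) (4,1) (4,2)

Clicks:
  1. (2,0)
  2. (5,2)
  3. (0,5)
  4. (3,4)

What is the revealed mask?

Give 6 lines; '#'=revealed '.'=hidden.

Click 1 (2,0) count=1: revealed 1 new [(2,0)] -> total=1
Click 2 (5,2) count=2: revealed 1 new [(5,2)] -> total=2
Click 3 (0,5) count=0: revealed 6 new [(0,3) (0,4) (0,5) (1,3) (1,4) (1,5)] -> total=8
Click 4 (3,4) count=2: revealed 1 new [(3,4)] -> total=9

Answer: ...###
...###
#.....
....#.
......
..#...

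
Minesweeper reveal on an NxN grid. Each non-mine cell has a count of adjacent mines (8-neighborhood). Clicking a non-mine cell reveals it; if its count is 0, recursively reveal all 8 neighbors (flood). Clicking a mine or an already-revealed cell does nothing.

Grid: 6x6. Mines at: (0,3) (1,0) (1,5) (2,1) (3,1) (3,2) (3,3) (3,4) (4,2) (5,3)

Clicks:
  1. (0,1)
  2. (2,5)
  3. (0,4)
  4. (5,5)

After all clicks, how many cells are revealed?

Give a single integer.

Answer: 7

Derivation:
Click 1 (0,1) count=1: revealed 1 new [(0,1)] -> total=1
Click 2 (2,5) count=2: revealed 1 new [(2,5)] -> total=2
Click 3 (0,4) count=2: revealed 1 new [(0,4)] -> total=3
Click 4 (5,5) count=0: revealed 4 new [(4,4) (4,5) (5,4) (5,5)] -> total=7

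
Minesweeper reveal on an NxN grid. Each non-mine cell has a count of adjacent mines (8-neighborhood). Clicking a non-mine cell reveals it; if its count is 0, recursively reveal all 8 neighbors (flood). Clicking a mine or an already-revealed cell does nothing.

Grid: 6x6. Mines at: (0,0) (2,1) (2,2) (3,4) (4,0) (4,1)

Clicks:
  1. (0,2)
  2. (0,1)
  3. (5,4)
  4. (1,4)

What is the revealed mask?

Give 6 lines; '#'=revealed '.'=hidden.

Answer: .#####
.#####
...###
......
..####
..####

Derivation:
Click 1 (0,2) count=0: revealed 13 new [(0,1) (0,2) (0,3) (0,4) (0,5) (1,1) (1,2) (1,3) (1,4) (1,5) (2,3) (2,4) (2,5)] -> total=13
Click 2 (0,1) count=1: revealed 0 new [(none)] -> total=13
Click 3 (5,4) count=0: revealed 8 new [(4,2) (4,3) (4,4) (4,5) (5,2) (5,3) (5,4) (5,5)] -> total=21
Click 4 (1,4) count=0: revealed 0 new [(none)] -> total=21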